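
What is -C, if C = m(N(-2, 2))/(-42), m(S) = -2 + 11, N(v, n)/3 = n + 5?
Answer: 3/14 ≈ 0.21429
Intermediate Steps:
N(v, n) = 15 + 3*n (N(v, n) = 3*(n + 5) = 3*(5 + n) = 15 + 3*n)
m(S) = 9
C = -3/14 (C = 9/(-42) = 9*(-1/42) = -3/14 ≈ -0.21429)
-C = -1*(-3/14) = 3/14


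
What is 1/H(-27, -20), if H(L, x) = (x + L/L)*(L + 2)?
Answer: 1/475 ≈ 0.0021053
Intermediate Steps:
H(L, x) = (1 + x)*(2 + L) (H(L, x) = (x + 1)*(2 + L) = (1 + x)*(2 + L))
1/H(-27, -20) = 1/(2 - 27 + 2*(-20) - 27*(-20)) = 1/(2 - 27 - 40 + 540) = 1/475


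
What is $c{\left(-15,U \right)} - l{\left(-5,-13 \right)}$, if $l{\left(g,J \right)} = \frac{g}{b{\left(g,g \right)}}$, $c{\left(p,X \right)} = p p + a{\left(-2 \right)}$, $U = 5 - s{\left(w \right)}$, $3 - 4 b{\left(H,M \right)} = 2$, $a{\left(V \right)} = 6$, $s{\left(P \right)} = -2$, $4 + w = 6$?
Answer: $251$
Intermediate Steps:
$w = 2$ ($w = -4 + 6 = 2$)
$b{\left(H,M \right)} = \frac{1}{4}$ ($b{\left(H,M \right)} = \frac{3}{4} - \frac{1}{2} = \frac{1}{4}$)
$U = 7$ ($U = 5 - -2 = 5 + 2 = 7$)
$c{\left(p,X \right)} = 6 + p^{2}$ ($c{\left(p,X \right)} = p p + 6 = p^{2} + 6 = 6 + p^{2}$)
$l{\left(g,J \right)} = 4 g$ ($l{\left(g,J \right)} = g \frac{1}{\frac{1}{4}} = g 4 = 4 g$)
$c{\left(-15,U \right)} - l{\left(-5,-13 \right)} = \left(6 + \left(-15\right)^{2}\right) - 4 \left(-5\right) = \left(6 + 225\right) - -20 = 231 + 20 = 251$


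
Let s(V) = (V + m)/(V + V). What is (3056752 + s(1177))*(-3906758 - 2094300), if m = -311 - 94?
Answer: -21590591409744420/1177 ≈ -1.8344e+13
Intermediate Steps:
m = -405
s(V) = (-405 + V)/(2*V) (s(V) = (V - 405)/(V + V) = (-405 + V)/((2*V)) = (-405 + V)*(1/(2*V)) = (-405 + V)/(2*V))
(3056752 + s(1177))*(-3906758 - 2094300) = (3056752 + (½)*(-405 + 1177)/1177)*(-3906758 - 2094300) = (3056752 + (½)*(1/1177)*772)*(-6001058) = (3056752 + 386/1177)*(-6001058) = (3597797490/1177)*(-6001058) = -21590591409744420/1177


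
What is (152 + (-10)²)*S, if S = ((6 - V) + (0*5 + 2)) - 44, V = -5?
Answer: -7812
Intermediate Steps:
S = -31 (S = ((6 - 1*(-5)) + (0*5 + 2)) - 44 = ((6 + 5) + (0 + 2)) - 44 = (11 + 2) - 44 = 13 - 44 = -31)
(152 + (-10)²)*S = (152 + (-10)²)*(-31) = (152 + 100)*(-31) = 252*(-31) = -7812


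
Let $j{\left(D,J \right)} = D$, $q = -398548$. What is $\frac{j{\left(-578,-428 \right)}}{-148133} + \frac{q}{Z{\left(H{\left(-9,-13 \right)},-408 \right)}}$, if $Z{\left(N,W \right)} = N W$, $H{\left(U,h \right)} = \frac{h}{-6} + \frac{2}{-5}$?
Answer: $\frac{4341068199}{7851049} \approx 552.93$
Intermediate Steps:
$H{\left(U,h \right)} = - \frac{2}{5} - \frac{h}{6}$ ($H{\left(U,h \right)} = h \left(- \frac{1}{6}\right) + 2 \left(- \frac{1}{5}\right) = - \frac{h}{6} - \frac{2}{5} = - \frac{2}{5} - \frac{h}{6}$)
$\frac{j{\left(-578,-428 \right)}}{-148133} + \frac{q}{Z{\left(H{\left(-9,-13 \right)},-408 \right)}} = - \frac{578}{-148133} - \frac{398548}{\left(- \frac{2}{5} - - \frac{13}{6}\right) \left(-408\right)} = \left(-578\right) \left(- \frac{1}{148133}\right) - \frac{398548}{\left(- \frac{2}{5} + \frac{13}{6}\right) \left(-408\right)} = \frac{578}{148133} - \frac{398548}{\frac{53}{30} \left(-408\right)} = \frac{578}{148133} - \frac{398548}{- \frac{3604}{5}} = \frac{578}{148133} - - \frac{29305}{53} = \frac{578}{148133} + \frac{29305}{53} = \frac{4341068199}{7851049}$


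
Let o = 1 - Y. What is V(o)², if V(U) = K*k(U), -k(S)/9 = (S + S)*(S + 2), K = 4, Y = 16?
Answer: 197121600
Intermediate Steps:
o = -15 (o = 1 - 1*16 = 1 - 16 = -15)
k(S) = -18*S*(2 + S) (k(S) = -9*(S + S)*(S + 2) = -9*2*S*(2 + S) = -18*S*(2 + S))
V(U) = -72*U*(2 + U) (V(U) = 4*(-18*U*(2 + U)) = -72*U*(2 + U))
V(o)² = (-72*(-15)*(2 - 15))² = (-72*(-15)*(-13))² = (-14040)² = 197121600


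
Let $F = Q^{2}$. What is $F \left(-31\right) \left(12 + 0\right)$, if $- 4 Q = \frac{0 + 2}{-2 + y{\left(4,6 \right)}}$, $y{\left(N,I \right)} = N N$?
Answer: $- \frac{93}{196} \approx -0.47449$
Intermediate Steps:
$y{\left(N,I \right)} = N^{2}$
$Q = - \frac{1}{28}$ ($Q = - \frac{\left(0 + 2\right) \frac{1}{-2 + 4^{2}}}{4} = - \frac{2 \frac{1}{-2 + 16}}{4} = - \frac{2 \cdot \frac{1}{14}}{4} = \left(- \frac{1}{4}\right) \frac{1}{7} = - \frac{1}{28} \approx -0.035714$)
$F = \frac{1}{784}$ ($F = \left(- \frac{1}{28}\right)^{2} = \frac{1}{784} \approx 0.0012755$)
$F \left(-31\right) \left(12 + 0\right) = \frac{1}{784} \left(-31\right) \left(12 + 0\right) = \left(- \frac{31}{784}\right) 12 = - \frac{93}{196}$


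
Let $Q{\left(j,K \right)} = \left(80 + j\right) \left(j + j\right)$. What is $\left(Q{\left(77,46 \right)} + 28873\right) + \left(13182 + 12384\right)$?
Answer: $78617$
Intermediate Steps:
$Q{\left(j,K \right)} = 2 j \left(80 + j\right)$ ($Q{\left(j,K \right)} = \left(80 + j\right) 2 j = 2 j \left(80 + j\right)$)
$\left(Q{\left(77,46 \right)} + 28873\right) + \left(13182 + 12384\right) = \left(2 \cdot 77 \left(80 + 77\right) + 28873\right) + \left(13182 + 12384\right) = \left(2 \cdot 77 \cdot 157 + 28873\right) + 25566 = \left(24178 + 28873\right) + 25566 = 53051 + 25566 = 78617$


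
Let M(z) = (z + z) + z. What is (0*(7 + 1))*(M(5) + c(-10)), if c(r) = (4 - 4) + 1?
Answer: 0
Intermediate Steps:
M(z) = 3*z (M(z) = 2*z + z = 3*z)
c(r) = 1 (c(r) = 0 + 1 = 1)
(0*(7 + 1))*(M(5) + c(-10)) = (0*(7 + 1))*(3*5 + 1) = (0*8)*(15 + 1) = 0*16 = 0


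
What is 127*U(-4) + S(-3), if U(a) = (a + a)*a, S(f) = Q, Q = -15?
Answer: 4049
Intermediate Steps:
S(f) = -15
U(a) = 2*a² (U(a) = (2*a)*a = 2*a²)
127*U(-4) + S(-3) = 127*(2*(-4)²) - 15 = 127*(2*16) - 15 = 127*32 - 15 = 4064 - 15 = 4049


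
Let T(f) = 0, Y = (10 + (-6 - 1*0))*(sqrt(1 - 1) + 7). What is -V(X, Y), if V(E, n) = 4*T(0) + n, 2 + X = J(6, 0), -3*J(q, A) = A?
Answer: -28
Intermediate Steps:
J(q, A) = -A/3
X = -2 (X = -2 - 1/3*0 = -2 + 0 = -2)
Y = 28 (Y = (10 + (-6 + 0))*(sqrt(0) + 7) = (10 - 6)*(0 + 7) = 4*7 = 28)
V(E, n) = n (V(E, n) = 4*0 + n = 0 + n = n)
-V(X, Y) = -1*28 = -28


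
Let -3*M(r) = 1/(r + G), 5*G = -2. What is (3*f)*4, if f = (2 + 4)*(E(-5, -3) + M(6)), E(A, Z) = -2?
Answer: -1038/7 ≈ -148.29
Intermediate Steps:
G = -2/5 (G = (1/5)*(-2) = -2/5 ≈ -0.40000)
M(r) = -1/(3*(-2/5 + r)) (M(r) = -1/(3*(r - 2/5)) = -1/(3*(-2/5 + r)))
f = -173/14 (f = (2 + 4)*(-2 - 5/(-6 + 15*6)) = 6*(-2 - 5/(-6 + 90)) = 6*(-2 - 5/84) = 6*(-173/84) = -173/14 ≈ -12.357)
(3*f)*4 = (3*(-173/14))*4 = -519/14*4 = -1038/7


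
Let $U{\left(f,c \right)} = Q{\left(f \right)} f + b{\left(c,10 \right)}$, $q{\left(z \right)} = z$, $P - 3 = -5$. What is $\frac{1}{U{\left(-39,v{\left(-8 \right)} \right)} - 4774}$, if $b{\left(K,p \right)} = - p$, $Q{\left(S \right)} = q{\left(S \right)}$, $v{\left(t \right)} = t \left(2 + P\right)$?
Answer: $- \frac{1}{3263} \approx -0.00030647$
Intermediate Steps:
$P = -2$ ($P = 3 - 5 = -2$)
$v{\left(t \right)} = 0$ ($v{\left(t \right)} = t \left(2 - 2\right) = t 0 = 0$)
$Q{\left(S \right)} = S$
$U{\left(f,c \right)} = -10 + f^{2}$ ($U{\left(f,c \right)} = f f - 10 = f^{2} - 10 = -10 + f^{2}$)
$\frac{1}{U{\left(-39,v{\left(-8 \right)} \right)} - 4774} = \frac{1}{\left(-10 + \left(-39\right)^{2}\right) - 4774} = \frac{1}{\left(-10 + 1521\right) - 4774} = \frac{1}{1511 - 4774} = \frac{1}{-3263} = - \frac{1}{3263}$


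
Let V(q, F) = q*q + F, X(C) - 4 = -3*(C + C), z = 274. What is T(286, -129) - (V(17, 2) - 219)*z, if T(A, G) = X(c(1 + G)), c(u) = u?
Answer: -18956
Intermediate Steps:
X(C) = 4 - 6*C (X(C) = 4 - 3*(C + C) = 4 - 6*C)
T(A, G) = -2 - 6*G (T(A, G) = 4 - 6*(1 + G) = 4 + (-6 - 6*G) = -2 - 6*G)
V(q, F) = F + q**2 (V(q, F) = q**2 + F = F + q**2)
T(286, -129) - (V(17, 2) - 219)*z = (-2 - 6*(-129)) - ((2 + 17**2) - 219)*274 = (-2 + 774) - ((2 + 289) - 219)*274 = 772 - (291 - 219)*274 = 772 - 72*274 = 772 - 1*19728 = 772 - 19728 = -18956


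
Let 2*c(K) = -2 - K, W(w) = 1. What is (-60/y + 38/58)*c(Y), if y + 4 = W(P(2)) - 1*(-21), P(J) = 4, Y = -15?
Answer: -3029/174 ≈ -17.408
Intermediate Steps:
c(K) = -1 - K/2 (c(K) = (-2 - K)/2 = -1 - K/2)
y = 18 (y = -4 + (1 - 1*(-21)) = -4 + (1 + 21) = -4 + 22 = 18)
(-60/y + 38/58)*c(Y) = (-60/18 + 38/58)*(-1 - ½*(-15)) = (-60*1/18 + 38*(1/58))*(-1 + 15/2) = (-10/3 + 19/29)*(13/2) = -233/87*13/2 = -3029/174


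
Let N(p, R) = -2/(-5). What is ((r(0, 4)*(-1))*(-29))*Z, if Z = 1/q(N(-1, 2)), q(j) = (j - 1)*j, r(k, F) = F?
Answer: -1450/3 ≈ -483.33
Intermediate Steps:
N(p, R) = ⅖ (N(p, R) = -2*(-⅕) = ⅖)
q(j) = j*(-1 + j) (q(j) = (-1 + j)*j = j*(-1 + j))
Z = -25/6 (Z = 1/(2*(-1 + ⅖)/5) = 1/((⅖)*(-⅗)) = 1/(-6/25) = -25/6 ≈ -4.1667)
((r(0, 4)*(-1))*(-29))*Z = ((4*(-1))*(-29))*(-25/6) = -4*(-29)*(-25/6) = 116*(-25/6) = -1450/3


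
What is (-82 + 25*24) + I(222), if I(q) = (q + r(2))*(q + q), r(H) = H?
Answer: 99974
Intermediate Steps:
I(q) = 2*q*(2 + q) (I(q) = (q + 2)*(q + q) = (2 + q)*(2*q) = 2*q*(2 + q))
(-82 + 25*24) + I(222) = (-82 + 25*24) + 2*222*(2 + 222) = (-82 + 600) + 2*222*224 = 518 + 99456 = 99974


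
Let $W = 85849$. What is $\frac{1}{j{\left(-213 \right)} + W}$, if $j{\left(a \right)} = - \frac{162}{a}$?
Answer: $\frac{71}{6095333} \approx 1.1648 \cdot 10^{-5}$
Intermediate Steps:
$\frac{1}{j{\left(-213 \right)} + W} = \frac{1}{- \frac{162}{-213} + 85849} = \frac{1}{\left(-162\right) \left(- \frac{1}{213}\right) + 85849} = \frac{1}{\frac{54}{71} + 85849} = \frac{1}{\frac{6095333}{71}} = \frac{71}{6095333}$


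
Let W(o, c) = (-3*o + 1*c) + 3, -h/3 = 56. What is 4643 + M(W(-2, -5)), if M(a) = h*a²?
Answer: 1955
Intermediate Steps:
h = -168 (h = -3*56 = -168)
W(o, c) = 3 + c - 3*o (W(o, c) = (-3*o + c) + 3 = (c - 3*o) + 3 = 3 + c - 3*o)
M(a) = -168*a²
4643 + M(W(-2, -5)) = 4643 - 168*(3 - 5 - 3*(-2))² = 4643 - 168*(3 - 5 + 6)² = 4643 - 168*4² = 4643 - 168*16 = 4643 - 2688 = 1955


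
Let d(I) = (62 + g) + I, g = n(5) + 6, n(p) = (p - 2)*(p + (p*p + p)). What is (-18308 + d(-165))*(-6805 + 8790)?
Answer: -36325500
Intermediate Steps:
n(p) = (-2 + p)*(p**2 + 2*p) (n(p) = (-2 + p)*(p + (p**2 + p)) = (-2 + p)*(p + (p + p**2)) = (-2 + p)*(p**2 + 2*p))
g = 111 (g = 5*(-4 + 5**2) + 6 = 5*(-4 + 25) + 6 = 5*21 + 6 = 105 + 6 = 111)
d(I) = 173 + I (d(I) = (62 + 111) + I = 173 + I)
(-18308 + d(-165))*(-6805 + 8790) = (-18308 + (173 - 165))*(-6805 + 8790) = (-18308 + 8)*1985 = -18300*1985 = -36325500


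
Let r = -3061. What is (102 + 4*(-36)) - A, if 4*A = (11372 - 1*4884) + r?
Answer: -3595/4 ≈ -898.75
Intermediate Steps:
A = 3427/4 (A = ((11372 - 1*4884) - 3061)/4 = ((11372 - 4884) - 3061)/4 = (6488 - 3061)/4 = (¼)*3427 = 3427/4 ≈ 856.75)
(102 + 4*(-36)) - A = (102 + 4*(-36)) - 1*3427/4 = (102 - 144) - 3427/4 = -42 - 3427/4 = -3595/4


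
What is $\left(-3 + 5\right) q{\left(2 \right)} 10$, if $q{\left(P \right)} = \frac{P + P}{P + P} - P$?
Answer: $-20$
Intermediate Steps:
$q{\left(P \right)} = 1 - P$ ($q{\left(P \right)} = \frac{2 P}{2 P} - P = 2 P \frac{1}{2 P} - P = 1 - P$)
$\left(-3 + 5\right) q{\left(2 \right)} 10 = \left(-3 + 5\right) \left(1 - 2\right) 10 = 2 \left(1 - 2\right) 10 = 2 \left(-1\right) 10 = \left(-2\right) 10 = -20$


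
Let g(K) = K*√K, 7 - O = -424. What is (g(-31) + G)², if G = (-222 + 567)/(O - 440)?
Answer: -254894/9 + 7130*I*√31/3 ≈ -28322.0 + 13233.0*I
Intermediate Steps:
O = 431 (O = 7 - 1*(-424) = 7 + 424 = 431)
g(K) = K^(3/2)
G = -115/3 (G = (-222 + 567)/(431 - 440) = 345/(-9) = 345*(-⅑) = -115/3 ≈ -38.333)
(g(-31) + G)² = ((-31)^(3/2) - 115/3)² = (-31*I*√31 - 115/3)² = (-115/3 - 31*I*√31)²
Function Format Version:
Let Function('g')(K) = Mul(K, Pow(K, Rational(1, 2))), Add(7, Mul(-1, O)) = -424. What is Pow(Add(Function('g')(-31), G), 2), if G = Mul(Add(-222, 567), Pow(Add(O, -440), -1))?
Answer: Add(Rational(-254894, 9), Mul(Rational(7130, 3), I, Pow(31, Rational(1, 2)))) ≈ Add(-28322., Mul(13233., I))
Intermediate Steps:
O = 431 (O = Add(7, Mul(-1, -424)) = Add(7, 424) = 431)
Function('g')(K) = Pow(K, Rational(3, 2))
G = Rational(-115, 3) (G = Mul(Add(-222, 567), Pow(Add(431, -440), -1)) = Mul(345, Pow(-9, -1)) = Mul(345, Rational(-1, 9)) = Rational(-115, 3) ≈ -38.333)
Pow(Add(Function('g')(-31), G), 2) = Pow(Add(Pow(-31, Rational(3, 2)), Rational(-115, 3)), 2) = Pow(Add(Mul(-31, I, Pow(31, Rational(1, 2))), Rational(-115, 3)), 2) = Pow(Add(Rational(-115, 3), Mul(-31, I, Pow(31, Rational(1, 2)))), 2)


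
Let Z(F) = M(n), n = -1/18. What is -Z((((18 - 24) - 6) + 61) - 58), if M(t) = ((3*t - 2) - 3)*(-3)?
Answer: -31/2 ≈ -15.500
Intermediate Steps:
n = -1/18 (n = -1*1/18 = -1/18 ≈ -0.055556)
M(t) = 15 - 9*t (M(t) = ((-2 + 3*t) - 3)*(-3) = (-5 + 3*t)*(-3) = 15 - 9*t)
Z(F) = 31/2 (Z(F) = 15 - 9*(-1/18) = 15 + 1/2 = 31/2)
-Z((((18 - 24) - 6) + 61) - 58) = -1*31/2 = -31/2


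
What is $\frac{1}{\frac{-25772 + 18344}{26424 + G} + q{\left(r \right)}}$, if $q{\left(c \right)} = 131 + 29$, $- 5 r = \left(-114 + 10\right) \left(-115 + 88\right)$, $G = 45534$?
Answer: $\frac{11993}{1917642} \approx 0.006254$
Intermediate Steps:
$r = - \frac{2808}{5}$ ($r = - \frac{\left(-114 + 10\right) \left(-115 + 88\right)}{5} = - \frac{\left(-104\right) \left(-27\right)}{5} = \left(- \frac{1}{5}\right) 2808 = - \frac{2808}{5} \approx -561.6$)
$q{\left(c \right)} = 160$
$\frac{1}{\frac{-25772 + 18344}{26424 + G} + q{\left(r \right)}} = \frac{1}{\frac{-25772 + 18344}{26424 + 45534} + 160} = \frac{1}{- \frac{7428}{71958} + 160} = \frac{1}{\left(-7428\right) \frac{1}{71958} + 160} = \frac{1}{- \frac{1238}{11993} + 160} = \frac{1}{\frac{1917642}{11993}} = \frac{11993}{1917642}$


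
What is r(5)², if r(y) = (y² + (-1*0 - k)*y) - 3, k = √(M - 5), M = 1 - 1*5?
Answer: 259 - 660*I ≈ 259.0 - 660.0*I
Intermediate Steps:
M = -4 (M = 1 - 5 = -4)
k = 3*I (k = √(-4 - 5) = √(-9) = 3*I ≈ 3.0*I)
r(y) = -3 + y² - 3*I*y (r(y) = (y² + (-1*0 - 3*I)*y) - 3 = (y² + (0 - 3*I)*y) - 3 = (y² + (-3*I)*y) - 3 = (y² - 3*I*y) - 3 = -3 + y² - 3*I*y)
r(5)² = (-3 + 5² - 3*I*5)² = (-3 + 25 - 15*I)² = (22 - 15*I)²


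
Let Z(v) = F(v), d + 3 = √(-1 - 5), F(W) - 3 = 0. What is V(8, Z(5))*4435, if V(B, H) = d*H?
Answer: -39915 + 13305*I*√6 ≈ -39915.0 + 32590.0*I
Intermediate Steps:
F(W) = 3 (F(W) = 3 + 0 = 3)
d = -3 + I*√6 (d = -3 + √(-1 - 5) = -3 + √(-6) = -3 + I*√6 ≈ -3.0 + 2.4495*I)
Z(v) = 3
V(B, H) = H*(-3 + I*√6) (V(B, H) = (-3 + I*√6)*H = H*(-3 + I*√6))
V(8, Z(5))*4435 = (3*(-3 + I*√6))*4435 = (-9 + 3*I*√6)*4435 = -39915 + 13305*I*√6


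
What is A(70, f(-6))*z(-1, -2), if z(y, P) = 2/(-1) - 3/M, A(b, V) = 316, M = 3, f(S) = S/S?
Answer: -948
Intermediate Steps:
f(S) = 1
z(y, P) = -3 (z(y, P) = 2/(-1) - 3/3 = 2*(-1) - 3*1/3 = -2 - 1 = -3)
A(70, f(-6))*z(-1, -2) = 316*(-3) = -948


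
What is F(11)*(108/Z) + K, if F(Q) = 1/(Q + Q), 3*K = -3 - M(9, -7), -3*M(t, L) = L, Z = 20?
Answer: -1517/990 ≈ -1.5323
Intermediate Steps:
M(t, L) = -L/3
K = -16/9 (K = (-3 - (-1)*(-7)/3)/3 = (-3 - 1*7/3)/3 = (-3 - 7/3)/3 = (⅓)*(-16/3) = -16/9 ≈ -1.7778)
F(Q) = 1/(2*Q)
F(11)*(108/Z) + K = ((½)/11)*(108/20) - 16/9 = ((½)*(1/11))*(108*(1/20)) - 16/9 = (1/22)*(27/5) - 16/9 = 27/110 - 16/9 = -1517/990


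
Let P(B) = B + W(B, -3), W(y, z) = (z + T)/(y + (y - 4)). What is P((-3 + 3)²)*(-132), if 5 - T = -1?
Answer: 99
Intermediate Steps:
T = 6 (T = 5 - 1*(-1) = 5 + 1 = 6)
W(y, z) = (6 + z)/(-4 + 2*y) (W(y, z) = (z + 6)/(y + (y - 4)) = (6 + z)/(y + (-4 + y)) = (6 + z)/(-4 + 2*y))
P(B) = B + 3/(2*(-2 + B)) (P(B) = B + (6 - 3)/(2*(-2 + B)) = B + (½)*3/(-2 + B) = B + 3/(2*(-2 + B)))
P((-3 + 3)²)*(-132) = ((3/2 + (-3 + 3)²*(-2 + (-3 + 3)²))/(-2 + (-3 + 3)²))*(-132) = ((3/2 + 0²*(-2 + 0²))/(-2 + 0²))*(-132) = ((3/2 + 0*(-2 + 0))/(-2 + 0))*(-132) = ((3/2 + 0*(-2))/(-2))*(-132) = -(3/2 + 0)/2*(-132) = -½*3/2*(-132) = -¾*(-132) = 99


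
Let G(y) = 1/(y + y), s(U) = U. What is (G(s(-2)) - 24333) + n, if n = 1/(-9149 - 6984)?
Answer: -1570273293/64532 ≈ -24333.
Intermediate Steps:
G(y) = 1/(2*y)
n = -1/16133 (n = 1/(-16133) = -1/16133 ≈ -6.1985e-5)
(G(s(-2)) - 24333) + n = ((½)/(-2) - 24333) - 1/16133 = ((½)*(-½) - 24333) - 1/16133 = (-¼ - 24333) - 1/16133 = -97333/4 - 1/16133 = -1570273293/64532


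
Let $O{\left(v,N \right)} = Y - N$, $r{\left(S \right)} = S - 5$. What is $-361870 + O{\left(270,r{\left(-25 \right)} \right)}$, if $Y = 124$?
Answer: $-361716$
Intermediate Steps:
$r{\left(S \right)} = -5 + S$
$O{\left(v,N \right)} = 124 - N$
$-361870 + O{\left(270,r{\left(-25 \right)} \right)} = -361870 + \left(124 - \left(-5 - 25\right)\right) = -361870 + \left(124 - -30\right) = -361870 + \left(124 + 30\right) = -361870 + 154 = -361716$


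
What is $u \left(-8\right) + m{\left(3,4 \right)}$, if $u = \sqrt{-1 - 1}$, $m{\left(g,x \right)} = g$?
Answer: $3 - 8 i \sqrt{2} \approx 3.0 - 11.314 i$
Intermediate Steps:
$u = i \sqrt{2}$ ($u = \sqrt{-2} = i \sqrt{2} \approx 1.4142 i$)
$u \left(-8\right) + m{\left(3,4 \right)} = i \sqrt{2} \left(-8\right) + 3 = - 8 i \sqrt{2} + 3 = 3 - 8 i \sqrt{2}$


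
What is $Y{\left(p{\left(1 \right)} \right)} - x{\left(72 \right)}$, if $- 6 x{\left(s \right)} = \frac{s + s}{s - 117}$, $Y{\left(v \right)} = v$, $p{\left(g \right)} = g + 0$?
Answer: $\frac{7}{15} \approx 0.46667$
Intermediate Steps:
$p{\left(g \right)} = g$
$x{\left(s \right)} = - \frac{s}{3 \left(-117 + s\right)}$ ($x{\left(s \right)} = - \frac{\left(s + s\right) \frac{1}{s - 117}}{6} = - \frac{2 s \frac{1}{-117 + s}}{6} = - \frac{s}{3 \left(-117 + s\right)}$)
$Y{\left(p{\left(1 \right)} \right)} - x{\left(72 \right)} = 1 - \left(-1\right) 72 \frac{1}{-351 + 3 \cdot 72} = 1 - \left(-1\right) 72 \frac{1}{-351 + 216} = 1 - \left(-1\right) 72 \frac{1}{-135} = 1 - \left(-1\right) 72 \left(- \frac{1}{135}\right) = 1 - \frac{8}{15} = \frac{7}{15}$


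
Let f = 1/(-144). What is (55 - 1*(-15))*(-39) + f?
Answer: -393121/144 ≈ -2730.0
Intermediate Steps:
f = -1/144 ≈ -0.0069444
(55 - 1*(-15))*(-39) + f = (55 - 1*(-15))*(-39) - 1/144 = (55 + 15)*(-39) - 1/144 = 70*(-39) - 1/144 = -2730 - 1/144 = -393121/144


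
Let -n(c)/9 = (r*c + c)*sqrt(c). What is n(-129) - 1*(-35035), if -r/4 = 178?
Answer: 35035 - 825471*I*sqrt(129) ≈ 35035.0 - 9.3756e+6*I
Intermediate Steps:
r = -712 (r = -4*178 = -712)
n(c) = 6399*c**(3/2) (n(c) = -9*(-712*c + c)*sqrt(c) = -9*(-711*c)*sqrt(c) = -(-6399)*c**(3/2) = 6399*c**(3/2))
n(-129) - 1*(-35035) = 6399*(-129)**(3/2) - 1*(-35035) = 6399*(-129*I*sqrt(129)) + 35035 = -825471*I*sqrt(129) + 35035 = 35035 - 825471*I*sqrt(129)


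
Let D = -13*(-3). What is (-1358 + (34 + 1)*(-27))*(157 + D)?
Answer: -451388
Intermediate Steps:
D = 39
(-1358 + (34 + 1)*(-27))*(157 + D) = (-1358 + (34 + 1)*(-27))*(157 + 39) = (-1358 + 35*(-27))*196 = (-1358 - 945)*196 = -2303*196 = -451388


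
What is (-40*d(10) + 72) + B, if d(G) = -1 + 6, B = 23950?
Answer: 23822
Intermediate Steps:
d(G) = 5
(-40*d(10) + 72) + B = (-40*5 + 72) + 23950 = (-200 + 72) + 23950 = -128 + 23950 = 23822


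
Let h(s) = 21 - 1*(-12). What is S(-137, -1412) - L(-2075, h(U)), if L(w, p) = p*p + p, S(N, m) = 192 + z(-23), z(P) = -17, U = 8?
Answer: -947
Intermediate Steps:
S(N, m) = 175 (S(N, m) = 192 - 17 = 175)
h(s) = 33 (h(s) = 21 + 12 = 33)
L(w, p) = p + p² (L(w, p) = p² + p = p + p²)
S(-137, -1412) - L(-2075, h(U)) = 175 - 33*(1 + 33) = 175 - 33*34 = 175 - 1*1122 = 175 - 1122 = -947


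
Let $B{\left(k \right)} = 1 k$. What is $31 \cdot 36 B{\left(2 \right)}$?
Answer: $2232$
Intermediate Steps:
$B{\left(k \right)} = k$
$31 \cdot 36 B{\left(2 \right)} = 31 \cdot 36 \cdot 2 = 1116 \cdot 2 = 2232$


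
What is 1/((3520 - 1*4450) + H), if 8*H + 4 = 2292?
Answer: -1/644 ≈ -0.0015528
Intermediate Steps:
H = 286 (H = -½ + (⅛)*2292 = -½ + 573/2 = 286)
1/((3520 - 1*4450) + H) = 1/((3520 - 1*4450) + 286) = 1/((3520 - 4450) + 286) = 1/(-930 + 286) = 1/(-644) = -1/644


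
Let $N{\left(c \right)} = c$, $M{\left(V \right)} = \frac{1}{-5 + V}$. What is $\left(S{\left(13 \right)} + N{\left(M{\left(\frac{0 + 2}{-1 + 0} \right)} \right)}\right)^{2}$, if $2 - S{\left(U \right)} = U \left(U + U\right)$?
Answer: $\frac{5536609}{49} \approx 1.1299 \cdot 10^{5}$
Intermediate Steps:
$S{\left(U \right)} = 2 - 2 U^{2}$ ($S{\left(U \right)} = 2 - U \left(U + U\right) = 2 - U 2 U = 2 - 2 U^{2}$)
$\left(S{\left(13 \right)} + N{\left(M{\left(\frac{0 + 2}{-1 + 0} \right)} \right)}\right)^{2} = \left(\left(2 - 2 \cdot 13^{2}\right) + \frac{1}{-5 + \frac{0 + 2}{-1 + 0}}\right)^{2} = \left(\left(2 - 338\right) + \frac{1}{-5 + \frac{2}{-1}}\right)^{2} = \left(\left(2 - 338\right) + \frac{1}{-5 + 2 \left(-1\right)}\right)^{2} = \left(-336 + \frac{1}{-5 - 2}\right)^{2} = \left(-336 + \frac{1}{-7}\right)^{2} = \left(-336 - \frac{1}{7}\right)^{2} = \left(- \frac{2353}{7}\right)^{2} = \frac{5536609}{49}$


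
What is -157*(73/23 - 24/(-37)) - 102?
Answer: -597523/851 ≈ -702.14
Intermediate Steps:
-157*(73/23 - 24/(-37)) - 102 = -157*(73*(1/23) - 24*(-1/37)) - 102 = -157*(73/23 + 24/37) - 102 = -157*3253/851 - 102 = -510721/851 - 102 = -597523/851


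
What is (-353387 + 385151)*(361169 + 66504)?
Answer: 13584605172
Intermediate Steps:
(-353387 + 385151)*(361169 + 66504) = 31764*427673 = 13584605172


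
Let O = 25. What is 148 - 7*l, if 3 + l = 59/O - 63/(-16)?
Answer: 49967/400 ≈ 124.92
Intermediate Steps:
l = 1319/400 (l = -3 + (59/25 - 63/(-16)) = -3 + (59*(1/25) - 63*(-1/16)) = -3 + (59/25 + 63/16) = -3 + 2519/400 = 1319/400 ≈ 3.2975)
148 - 7*l = 148 - 7*1319/400 = 148 - 9233/400 = 49967/400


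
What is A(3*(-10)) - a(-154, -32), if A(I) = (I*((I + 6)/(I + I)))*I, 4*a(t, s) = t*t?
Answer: -5569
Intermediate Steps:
a(t, s) = t²/4 (a(t, s) = (t*t)/4 = t²/4)
A(I) = I*(3 + I/2) (A(I) = (I*((6 + I)/((2*I))))*I = (I*((6 + I)*(1/(2*I))))*I = (I*((6 + I)/(2*I)))*I = (3 + I/2)*I = I*(3 + I/2))
A(3*(-10)) - a(-154, -32) = (3*(-10))*(6 + 3*(-10))/2 - (-154)²/4 = (½)*(-30)*(6 - 30) - 23716/4 = (½)*(-30)*(-24) - 1*5929 = 360 - 5929 = -5569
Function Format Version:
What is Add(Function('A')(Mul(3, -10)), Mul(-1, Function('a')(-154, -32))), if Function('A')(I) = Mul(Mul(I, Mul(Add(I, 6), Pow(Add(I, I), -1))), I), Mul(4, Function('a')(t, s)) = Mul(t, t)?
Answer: -5569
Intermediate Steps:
Function('a')(t, s) = Mul(Rational(1, 4), Pow(t, 2)) (Function('a')(t, s) = Mul(Rational(1, 4), Mul(t, t)) = Mul(Rational(1, 4), Pow(t, 2)))
Function('A')(I) = Mul(I, Add(3, Mul(Rational(1, 2), I))) (Function('A')(I) = Mul(Mul(I, Mul(Add(6, I), Pow(Mul(2, I), -1))), I) = Mul(Mul(I, Mul(Add(6, I), Mul(Rational(1, 2), Pow(I, -1)))), I) = Mul(Mul(I, Mul(Rational(1, 2), Pow(I, -1), Add(6, I))), I) = Mul(Add(3, Mul(Rational(1, 2), I)), I) = Mul(I, Add(3, Mul(Rational(1, 2), I))))
Add(Function('A')(Mul(3, -10)), Mul(-1, Function('a')(-154, -32))) = Add(Mul(Rational(1, 2), Mul(3, -10), Add(6, Mul(3, -10))), Mul(-1, Mul(Rational(1, 4), Pow(-154, 2)))) = Add(Mul(Rational(1, 2), -30, Add(6, -30)), Mul(-1, Mul(Rational(1, 4), 23716))) = Add(Mul(Rational(1, 2), -30, -24), Mul(-1, 5929)) = Add(360, -5929) = -5569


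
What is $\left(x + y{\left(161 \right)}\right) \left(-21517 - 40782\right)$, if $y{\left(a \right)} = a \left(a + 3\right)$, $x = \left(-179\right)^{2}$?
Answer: $-3641065055$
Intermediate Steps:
$x = 32041$
$y{\left(a \right)} = a \left(3 + a\right)$
$\left(x + y{\left(161 \right)}\right) \left(-21517 - 40782\right) = \left(32041 + 161 \left(3 + 161\right)\right) \left(-21517 - 40782\right) = \left(32041 + 161 \cdot 164\right) \left(-62299\right) = \left(32041 + 26404\right) \left(-62299\right) = 58445 \left(-62299\right) = -3641065055$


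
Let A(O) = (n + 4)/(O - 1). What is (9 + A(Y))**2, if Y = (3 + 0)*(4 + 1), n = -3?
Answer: 16129/196 ≈ 82.291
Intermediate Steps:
Y = 15 (Y = 3*5 = 15)
A(O) = 1/(-1 + O) (A(O) = (-3 + 4)/(O - 1) = 1/(-1 + O))
(9 + A(Y))**2 = (9 + 1/(-1 + 15))**2 = (9 + 1/14)**2 = (127/14)**2 = 16129/196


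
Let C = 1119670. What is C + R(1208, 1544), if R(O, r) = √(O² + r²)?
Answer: 1119670 + 40*√2402 ≈ 1.1216e+6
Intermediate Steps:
C + R(1208, 1544) = 1119670 + √(1208² + 1544²) = 1119670 + √(1459264 + 2383936) = 1119670 + √3843200 = 1119670 + 40*√2402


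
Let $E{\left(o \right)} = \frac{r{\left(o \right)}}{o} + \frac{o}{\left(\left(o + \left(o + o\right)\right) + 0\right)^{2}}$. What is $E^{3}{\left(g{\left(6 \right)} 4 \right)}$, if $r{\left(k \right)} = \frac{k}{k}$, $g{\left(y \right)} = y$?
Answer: $\frac{125}{1259712} \approx 9.9229 \cdot 10^{-5}$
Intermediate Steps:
$r{\left(k \right)} = 1$
$E{\left(o \right)} = \frac{10}{9 o}$ ($E{\left(o \right)} = 1 \frac{1}{o} + \frac{o}{\left(\left(o + \left(o + o\right)\right) + 0\right)^{2}} = \frac{1}{o} + \frac{o}{\left(\left(o + 2 o\right) + 0\right)^{2}} = \frac{1}{o} + \frac{o}{\left(3 o + 0\right)^{2}} = \frac{1}{o} + \frac{o}{\left(3 o\right)^{2}} = \frac{1}{o} + \frac{o}{9 o^{2}} = \frac{1}{o} + o \frac{1}{9 o^{2}} = \frac{1}{o} + \frac{1}{9 o} = \frac{10}{9 o}$)
$E^{3}{\left(g{\left(6 \right)} 4 \right)} = \left(\frac{10}{9 \cdot 6 \cdot 4}\right)^{3} = \left(\frac{10}{9 \cdot 24}\right)^{3} = \left(\frac{10}{9} \cdot \frac{1}{24}\right)^{3} = \left(\frac{5}{108}\right)^{3} = \frac{125}{1259712}$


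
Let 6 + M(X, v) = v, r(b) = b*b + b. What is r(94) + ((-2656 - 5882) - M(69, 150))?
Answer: 248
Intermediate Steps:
r(b) = b + b**2 (r(b) = b**2 + b = b + b**2)
M(X, v) = -6 + v
r(94) + ((-2656 - 5882) - M(69, 150)) = 94*(1 + 94) + ((-2656 - 5882) - (-6 + 150)) = 94*95 + (-8538 - 1*144) = 8930 + (-8538 - 144) = 8930 - 8682 = 248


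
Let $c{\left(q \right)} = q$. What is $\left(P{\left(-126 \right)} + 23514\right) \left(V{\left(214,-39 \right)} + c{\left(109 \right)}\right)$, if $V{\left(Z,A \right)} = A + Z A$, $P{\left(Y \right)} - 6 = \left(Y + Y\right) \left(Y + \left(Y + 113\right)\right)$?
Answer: $-484543248$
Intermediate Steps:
$P{\left(Y \right)} = 6 + 2 Y \left(113 + 2 Y\right)$ ($P{\left(Y \right)} = 6 + \left(Y + Y\right) \left(Y + \left(Y + 113\right)\right) = 6 + 2 Y \left(Y + \left(113 + Y\right)\right) = 6 + 2 Y \left(113 + 2 Y\right)$)
$V{\left(Z,A \right)} = A + A Z$
$\left(P{\left(-126 \right)} + 23514\right) \left(V{\left(214,-39 \right)} + c{\left(109 \right)}\right) = \left(\left(6 + 4 \left(-126\right)^{2} + 226 \left(-126\right)\right) + 23514\right) \left(- 39 \left(1 + 214\right) + 109\right) = \left(\left(6 + 4 \cdot 15876 - 28476\right) + 23514\right) \left(\left(-39\right) 215 + 109\right) = \left(\left(6 + 63504 - 28476\right) + 23514\right) \left(-8385 + 109\right) = \left(35034 + 23514\right) \left(-8276\right) = 58548 \left(-8276\right) = -484543248$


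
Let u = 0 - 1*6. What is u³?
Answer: -216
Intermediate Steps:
u = -6 (u = 0 - 6 = -6)
u³ = (-6)³ = -216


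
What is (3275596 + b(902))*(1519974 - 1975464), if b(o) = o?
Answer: -1492412074020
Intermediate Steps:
(3275596 + b(902))*(1519974 - 1975464) = (3275596 + 902)*(1519974 - 1975464) = 3276498*(-455490) = -1492412074020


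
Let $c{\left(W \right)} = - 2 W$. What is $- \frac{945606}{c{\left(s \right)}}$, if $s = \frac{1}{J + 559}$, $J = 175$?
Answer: $347037402$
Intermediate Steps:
$s = \frac{1}{734}$ ($s = \frac{1}{175 + 559} = \frac{1}{734} \approx 0.0013624$)
$- \frac{945606}{c{\left(s \right)}} = - \frac{945606}{\left(-2\right) \frac{1}{734}} = - \frac{945606}{- \frac{1}{367}} = \left(-945606\right) \left(-367\right) = 347037402$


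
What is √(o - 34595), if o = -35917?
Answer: 4*I*√4407 ≈ 265.54*I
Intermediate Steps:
√(o - 34595) = √(-35917 - 34595) = √(-70512) = 4*I*√4407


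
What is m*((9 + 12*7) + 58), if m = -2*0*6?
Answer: 0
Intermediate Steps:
m = 0 (m = 0*6 = 0)
m*((9 + 12*7) + 58) = 0*((9 + 12*7) + 58) = 0*((9 + 84) + 58) = 0*(93 + 58) = 0*151 = 0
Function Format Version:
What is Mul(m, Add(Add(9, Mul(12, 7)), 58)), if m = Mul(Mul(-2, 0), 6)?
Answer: 0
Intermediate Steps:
m = 0 (m = Mul(0, 6) = 0)
Mul(m, Add(Add(9, Mul(12, 7)), 58)) = Mul(0, Add(Add(9, Mul(12, 7)), 58)) = Mul(0, Add(Add(9, 84), 58)) = Mul(0, Add(93, 58)) = Mul(0, 151) = 0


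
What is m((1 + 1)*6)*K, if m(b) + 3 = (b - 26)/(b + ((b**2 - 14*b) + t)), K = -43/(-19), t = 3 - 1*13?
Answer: -1118/209 ≈ -5.3493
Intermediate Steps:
t = -10 (t = 3 - 13 = -10)
K = 43/19 (K = -43*(-1/19) = 43/19 ≈ 2.2632)
m(b) = -3 + (-26 + b)/(-10 + b**2 - 13*b) (m(b) = -3 + (b - 26)/(b + ((b**2 - 14*b) - 10)) = -3 + (-26 + b)/(b + (-10 + b**2 - 14*b)) = -3 + (-26 + b)/(-10 + b**2 - 13*b))
m((1 + 1)*6)*K = ((-4 - 40*(1 + 1)*6 + 3*((1 + 1)*6)**2)/(10 - ((1 + 1)*6)**2 + 13*((1 + 1)*6)))*(43/19) = ((-4 - 80*6 + 3*(2*6)**2)/(10 - (2*6)**2 + 13*(2*6)))*(43/19) = ((-4 - 40*12 + 3*12**2)/(10 - 1*12**2 + 13*12))*(43/19) = ((-4 - 480 + 3*144)/(10 - 1*144 + 156))*(43/19) = ((-4 - 480 + 432)/(10 - 144 + 156))*(43/19) = (-52/22)*(43/19) = ((1/22)*(-52))*(43/19) = -26/11*43/19 = -1118/209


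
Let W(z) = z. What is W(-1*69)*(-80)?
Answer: 5520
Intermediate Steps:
W(-1*69)*(-80) = -1*69*(-80) = -69*(-80) = 5520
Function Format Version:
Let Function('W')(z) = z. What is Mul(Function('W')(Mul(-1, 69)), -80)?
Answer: 5520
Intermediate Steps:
Mul(Function('W')(Mul(-1, 69)), -80) = Mul(Mul(-1, 69), -80) = Mul(-69, -80) = 5520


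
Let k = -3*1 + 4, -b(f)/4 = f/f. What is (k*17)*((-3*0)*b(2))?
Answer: 0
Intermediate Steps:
b(f) = -4 (b(f) = -4*f/f = -4*1 = -4)
k = 1 (k = -3 + 4 = 1)
(k*17)*((-3*0)*b(2)) = (1*17)*(-3*0*(-4)) = 17*(0*(-4)) = 17*0 = 0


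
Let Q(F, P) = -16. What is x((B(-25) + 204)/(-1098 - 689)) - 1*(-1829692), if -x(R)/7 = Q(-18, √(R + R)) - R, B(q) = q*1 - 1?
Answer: 3269858502/1787 ≈ 1.8298e+6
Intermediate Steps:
B(q) = -1 + q (B(q) = q - 1 = -1 + q)
x(R) = 112 + 7*R (x(R) = -7*(-16 - R) = 112 + 7*R)
x((B(-25) + 204)/(-1098 - 689)) - 1*(-1829692) = (112 + 7*(((-1 - 25) + 204)/(-1098 - 689))) - 1*(-1829692) = (112 + 7*((-26 + 204)/(-1787))) + 1829692 = (112 + 7*(178*(-1/1787))) + 1829692 = (112 + 7*(-178/1787)) + 1829692 = (112 - 1246/1787) + 1829692 = 198898/1787 + 1829692 = 3269858502/1787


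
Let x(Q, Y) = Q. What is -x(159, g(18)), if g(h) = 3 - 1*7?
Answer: -159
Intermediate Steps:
g(h) = -4 (g(h) = 3 - 7 = -4)
-x(159, g(18)) = -1*159 = -159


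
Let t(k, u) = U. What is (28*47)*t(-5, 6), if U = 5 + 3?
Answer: 10528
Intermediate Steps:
U = 8
t(k, u) = 8
(28*47)*t(-5, 6) = (28*47)*8 = 1316*8 = 10528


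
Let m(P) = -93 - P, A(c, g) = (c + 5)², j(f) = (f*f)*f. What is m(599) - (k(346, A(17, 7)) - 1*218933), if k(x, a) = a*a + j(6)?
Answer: -16231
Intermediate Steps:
j(f) = f³ (j(f) = f²*f = f³)
A(c, g) = (5 + c)²
k(x, a) = 216 + a² (k(x, a) = a*a + 6³ = a² + 216 = 216 + a²)
m(599) - (k(346, A(17, 7)) - 1*218933) = (-93 - 1*599) - ((216 + ((5 + 17)²)²) - 1*218933) = (-93 - 599) - ((216 + (22²)²) - 218933) = -692 - ((216 + 484²) - 218933) = -692 - ((216 + 234256) - 218933) = -692 - (234472 - 218933) = -692 - 1*15539 = -692 - 15539 = -16231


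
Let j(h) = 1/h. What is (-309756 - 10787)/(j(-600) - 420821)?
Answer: 192325800/252492601 ≈ 0.76171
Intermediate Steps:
(-309756 - 10787)/(j(-600) - 420821) = (-309756 - 10787)/(1/(-600) - 420821) = -320543/(-1/600 - 420821) = -320543/(-252492601/600) = -320543*(-600/252492601) = 192325800/252492601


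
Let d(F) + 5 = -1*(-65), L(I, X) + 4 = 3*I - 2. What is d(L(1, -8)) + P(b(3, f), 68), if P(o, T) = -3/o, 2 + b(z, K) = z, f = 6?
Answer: 57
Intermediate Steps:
b(z, K) = -2 + z
L(I, X) = -6 + 3*I (L(I, X) = -4 + (3*I - 2) = -4 + (-2 + 3*I) = -6 + 3*I)
d(F) = 60 (d(F) = -5 - 1*(-65) = -5 + 65 = 60)
d(L(1, -8)) + P(b(3, f), 68) = 60 - 3/(-2 + 3) = 60 - 3/1 = 60 - 3*1 = 60 - 3 = 57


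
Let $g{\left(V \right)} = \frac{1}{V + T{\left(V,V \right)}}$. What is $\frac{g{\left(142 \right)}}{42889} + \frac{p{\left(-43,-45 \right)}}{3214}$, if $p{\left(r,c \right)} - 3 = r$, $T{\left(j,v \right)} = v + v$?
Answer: $- \frac{365412673}{29361037398} \approx -0.012445$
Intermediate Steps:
$T{\left(j,v \right)} = 2 v$
$g{\left(V \right)} = \frac{1}{3 V}$ ($g{\left(V \right)} = \frac{1}{V + 2 V} = \frac{1}{3 V}$)
$p{\left(r,c \right)} = 3 + r$
$\frac{g{\left(142 \right)}}{42889} + \frac{p{\left(-43,-45 \right)}}{3214} = \frac{\frac{1}{3} \cdot \frac{1}{142}}{42889} + \frac{3 - 43}{3214} = \frac{1}{3} \cdot \frac{1}{142} \cdot \frac{1}{42889} - \frac{20}{1607} = \frac{1}{426} \cdot \frac{1}{42889} - \frac{20}{1607} = \frac{1}{18270714} - \frac{20}{1607} = - \frac{365412673}{29361037398}$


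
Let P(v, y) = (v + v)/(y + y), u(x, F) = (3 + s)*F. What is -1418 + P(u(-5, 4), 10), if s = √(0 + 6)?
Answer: -7084/5 + 2*√6/5 ≈ -1415.8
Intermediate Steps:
s = √6 ≈ 2.4495
u(x, F) = F*(3 + √6) (u(x, F) = (3 + √6)*F = F*(3 + √6))
P(v, y) = v/y (P(v, y) = (2*v)/((2*y)) = (2*v)*(1/(2*y)) = v/y)
-1418 + P(u(-5, 4), 10) = -1418 + (4*(3 + √6))/10 = -1418 + (12 + 4*√6)*(⅒) = -1418 + (6/5 + 2*√6/5) = -7084/5 + 2*√6/5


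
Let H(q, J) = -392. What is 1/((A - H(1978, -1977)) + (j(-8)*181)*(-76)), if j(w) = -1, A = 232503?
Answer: 1/246651 ≈ 4.0543e-6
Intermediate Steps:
1/((A - H(1978, -1977)) + (j(-8)*181)*(-76)) = 1/((232503 - 1*(-392)) - 1*181*(-76)) = 1/((232503 + 392) - 181*(-76)) = 1/(232895 + 13756) = 1/246651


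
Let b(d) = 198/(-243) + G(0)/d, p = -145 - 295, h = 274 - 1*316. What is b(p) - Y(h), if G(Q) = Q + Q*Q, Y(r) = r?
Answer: 1112/27 ≈ 41.185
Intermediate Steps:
h = -42 (h = 274 - 316 = -42)
G(Q) = Q + Q²
p = -440
b(d) = -22/27 (b(d) = 198/(-243) + (0*(1 + 0))/d = 198*(-1/243) + (0*1)/d = -22/27 + 0/d = -22/27 + 0 = -22/27)
b(p) - Y(h) = -22/27 - 1*(-42) = -22/27 + 42 = 1112/27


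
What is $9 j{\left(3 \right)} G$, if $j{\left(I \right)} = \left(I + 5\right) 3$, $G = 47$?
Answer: $10152$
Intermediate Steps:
$j{\left(I \right)} = 15 + 3 I$ ($j{\left(I \right)} = \left(5 + I\right) 3 = 15 + 3 I$)
$9 j{\left(3 \right)} G = 9 \left(15 + 3 \cdot 3\right) 47 = 9 \left(15 + 9\right) 47 = 9 \cdot 24 \cdot 47 = 216 \cdot 47 = 10152$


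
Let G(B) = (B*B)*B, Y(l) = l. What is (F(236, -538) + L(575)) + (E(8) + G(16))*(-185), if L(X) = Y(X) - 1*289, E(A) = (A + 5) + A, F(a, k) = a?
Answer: -761123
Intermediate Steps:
E(A) = 5 + 2*A (E(A) = (5 + A) + A = 5 + 2*A)
L(X) = -289 + X (L(X) = X - 1*289 = X - 289 = -289 + X)
G(B) = B³ (G(B) = B²*B = B³)
(F(236, -538) + L(575)) + (E(8) + G(16))*(-185) = (236 + (-289 + 575)) + ((5 + 2*8) + 16³)*(-185) = (236 + 286) + ((5 + 16) + 4096)*(-185) = 522 + (21 + 4096)*(-185) = 522 + 4117*(-185) = 522 - 761645 = -761123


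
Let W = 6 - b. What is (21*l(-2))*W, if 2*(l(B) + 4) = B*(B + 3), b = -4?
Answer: -1050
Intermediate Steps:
W = 10 (W = 6 - 1*(-4) = 6 + 4 = 10)
l(B) = -4 + B*(3 + B)/2 (l(B) = -4 + (B*(B + 3))/2 = -4 + (B*(3 + B))/2 = -4 + B*(3 + B)/2)
(21*l(-2))*W = (21*(-4 + (½)*(-2)² + (3/2)*(-2)))*10 = (21*(-4 + (½)*4 - 3))*10 = (21*(-4 + 2 - 3))*10 = (21*(-5))*10 = -105*10 = -1050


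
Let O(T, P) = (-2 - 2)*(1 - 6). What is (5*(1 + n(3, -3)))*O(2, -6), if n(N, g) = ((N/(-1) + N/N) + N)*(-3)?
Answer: -200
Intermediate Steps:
n(N, g) = -3 (n(N, g) = ((N*(-1) + 1) + N)*(-3) = ((-N + 1) + N)*(-3) = ((1 - N) + N)*(-3) = 1*(-3) = -3)
O(T, P) = 20 (O(T, P) = -4*(-5) = 20)
(5*(1 + n(3, -3)))*O(2, -6) = (5*(1 - 3))*20 = (5*(-2))*20 = -10*20 = -200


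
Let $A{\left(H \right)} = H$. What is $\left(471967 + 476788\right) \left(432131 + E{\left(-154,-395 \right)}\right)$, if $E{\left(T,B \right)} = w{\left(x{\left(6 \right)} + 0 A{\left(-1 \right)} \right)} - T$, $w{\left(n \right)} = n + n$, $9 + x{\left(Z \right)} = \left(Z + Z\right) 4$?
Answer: $410206558065$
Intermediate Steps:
$x{\left(Z \right)} = -9 + 8 Z$ ($x{\left(Z \right)} = -9 + \left(Z + Z\right) 4 = -9 + 2 Z 4 = -9 + 8 Z$)
$w{\left(n \right)} = 2 n$
$E{\left(T,B \right)} = 78 - T$ ($E{\left(T,B \right)} = 2 \left(\left(-9 + 8 \cdot 6\right) + 0 \left(-1\right)\right) - T = 2 \left(\left(-9 + 48\right) + 0\right) - T = 2 \left(39 + 0\right) - T = 2 \cdot 39 - T = 78 - T$)
$\left(471967 + 476788\right) \left(432131 + E{\left(-154,-395 \right)}\right) = \left(471967 + 476788\right) \left(432131 + \left(78 - -154\right)\right) = 948755 \left(432131 + \left(78 + 154\right)\right) = 948755 \left(432131 + 232\right) = 948755 \cdot 432363 = 410206558065$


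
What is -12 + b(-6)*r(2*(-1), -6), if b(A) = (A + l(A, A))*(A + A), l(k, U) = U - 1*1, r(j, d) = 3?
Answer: 456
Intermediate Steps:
l(k, U) = -1 + U (l(k, U) = U - 1 = -1 + U)
b(A) = 2*A*(-1 + 2*A) (b(A) = (A + (-1 + A))*(A + A) = (-1 + 2*A)*(2*A) = 2*A*(-1 + 2*A))
-12 + b(-6)*r(2*(-1), -6) = -12 + (2*(-6)*(-1 + 2*(-6)))*3 = -12 + (2*(-6)*(-1 - 12))*3 = -12 + (2*(-6)*(-13))*3 = -12 + 156*3 = -12 + 468 = 456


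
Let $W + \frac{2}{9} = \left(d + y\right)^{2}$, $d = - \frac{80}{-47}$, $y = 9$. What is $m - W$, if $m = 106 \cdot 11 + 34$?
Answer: $\frac{21584537}{19881} \approx 1085.7$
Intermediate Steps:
$m = 1200$ ($m = 1166 + 34 = 1200$)
$d = \frac{80}{47}$ ($d = \left(-80\right) \left(- \frac{1}{47}\right) = \frac{80}{47} \approx 1.7021$)
$W = \frac{2272663}{19881}$ ($W = - \frac{2}{9} + \left(\frac{80}{47} + 9\right)^{2} = - \frac{2}{9} + \left(\frac{503}{47}\right)^{2} = - \frac{2}{9} + \frac{253009}{2209} = \frac{2272663}{19881} \approx 114.31$)
$m - W = 1200 - \frac{2272663}{19881} = \frac{21584537}{19881}$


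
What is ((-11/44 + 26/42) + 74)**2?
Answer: 39025009/7056 ≈ 5530.8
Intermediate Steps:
((-11/44 + 26/42) + 74)**2 = ((-11*1/44 + 26*(1/42)) + 74)**2 = ((-1/4 + 13/21) + 74)**2 = (31/84 + 74)**2 = (6247/84)**2 = 39025009/7056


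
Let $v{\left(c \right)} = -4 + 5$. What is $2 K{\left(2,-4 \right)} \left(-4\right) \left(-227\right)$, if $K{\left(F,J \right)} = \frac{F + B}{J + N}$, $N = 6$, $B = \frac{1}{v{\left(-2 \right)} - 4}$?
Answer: $\frac{4540}{3} \approx 1513.3$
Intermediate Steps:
$v{\left(c \right)} = 1$
$B = - \frac{1}{3}$ ($B = \frac{1}{1 - 4} = \frac{1}{-3} = - \frac{1}{3} \approx -0.33333$)
$K{\left(F,J \right)} = \frac{- \frac{1}{3} + F}{6 + J}$ ($K{\left(F,J \right)} = \frac{F - \frac{1}{3}}{J + 6} = \frac{- \frac{1}{3} + F}{6 + J}$)
$2 K{\left(2,-4 \right)} \left(-4\right) \left(-227\right) = 2 \frac{- \frac{1}{3} + 2}{6 - 4} \left(-4\right) \left(-227\right) = 2 \cdot \frac{1}{2} \cdot \frac{5}{3} \left(-4\right) \left(-227\right) = 2 \cdot \frac{5}{6} \left(-4\right) \left(-227\right) = 2 \left(\left(- \frac{10}{3}\right) \left(-227\right)\right) = 2 \cdot \frac{2270}{3} = \frac{4540}{3}$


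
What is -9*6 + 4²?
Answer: -38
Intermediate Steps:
-9*6 + 4² = -54 + 16 = -38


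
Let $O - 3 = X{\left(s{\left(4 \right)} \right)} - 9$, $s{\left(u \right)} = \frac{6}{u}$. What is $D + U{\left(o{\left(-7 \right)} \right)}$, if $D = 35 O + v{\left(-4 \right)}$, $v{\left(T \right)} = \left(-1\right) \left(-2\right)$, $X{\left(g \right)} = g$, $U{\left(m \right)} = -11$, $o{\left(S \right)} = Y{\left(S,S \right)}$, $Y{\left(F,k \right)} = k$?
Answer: $- \frac{333}{2} \approx -166.5$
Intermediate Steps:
$o{\left(S \right)} = S$
$O = - \frac{9}{2}$ ($O = 3 + \left(\frac{6}{4} - 9\right) = 3 + \left(6 \cdot \frac{1}{4} - 9\right) = 3 + \left(\frac{3}{2} - 9\right) = 3 - \frac{15}{2} = - \frac{9}{2} \approx -4.5$)
$v{\left(T \right)} = 2$
$D = - \frac{311}{2}$ ($D = 35 \left(- \frac{9}{2}\right) + 2 = - \frac{315}{2} + 2 = - \frac{311}{2} \approx -155.5$)
$D + U{\left(o{\left(-7 \right)} \right)} = - \frac{311}{2} - 11 = - \frac{333}{2}$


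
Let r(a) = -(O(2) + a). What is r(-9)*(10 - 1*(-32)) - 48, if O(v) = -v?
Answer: 414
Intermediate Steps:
r(a) = 2 - a (r(a) = -(-1*2 + a) = -(-2 + a) = 2 - a)
r(-9)*(10 - 1*(-32)) - 48 = (2 - 1*(-9))*(10 - 1*(-32)) - 48 = (2 + 9)*(10 + 32) - 48 = 11*42 - 48 = 462 - 48 = 414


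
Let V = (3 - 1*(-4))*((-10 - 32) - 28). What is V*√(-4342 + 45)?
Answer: -490*I*√4297 ≈ -32120.0*I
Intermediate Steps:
V = -490 (V = (3 + 4)*(-42 - 28) = 7*(-70) = -490)
V*√(-4342 + 45) = -490*√(-4342 + 45) = -490*I*√4297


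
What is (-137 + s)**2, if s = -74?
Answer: 44521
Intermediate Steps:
(-137 + s)**2 = (-137 - 74)**2 = (-211)**2 = 44521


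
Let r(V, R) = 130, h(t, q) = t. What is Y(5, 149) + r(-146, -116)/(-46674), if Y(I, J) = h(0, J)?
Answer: -65/23337 ≈ -0.0027853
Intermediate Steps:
Y(I, J) = 0
Y(5, 149) + r(-146, -116)/(-46674) = 0 + 130/(-46674) = 0 + 130*(-1/46674) = 0 - 65/23337 = -65/23337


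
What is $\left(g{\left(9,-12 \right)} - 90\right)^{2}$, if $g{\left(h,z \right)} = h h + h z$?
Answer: $13689$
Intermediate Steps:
$g{\left(h,z \right)} = h^{2} + h z$
$\left(g{\left(9,-12 \right)} - 90\right)^{2} = \left(9 \left(9 - 12\right) - 90\right)^{2} = \left(9 \left(-3\right) - 90\right)^{2} = \left(-27 - 90\right)^{2} = \left(-117\right)^{2} = 13689$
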